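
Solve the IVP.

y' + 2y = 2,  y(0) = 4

General solution: y = 1 + Ce^(-2x)
Applying y(0) = 4: C = 4 - 1 = 3
Particular solution: y = 1 + 3e^(-2x)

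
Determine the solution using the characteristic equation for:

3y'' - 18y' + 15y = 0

Characteristic equation: 3r² - 18r + 15 = 0
Divide by 3: r² - 6r + 5 = 0
Roots: r = 1, 5 (distinct real)
General solution: y = C₁e^x + C₂e^(5x)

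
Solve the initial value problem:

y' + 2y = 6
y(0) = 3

General solution: y = 3 + Ce^(-2x)
Applying y(0) = 3: C = 3 - 3 = 0
Particular solution: y = 3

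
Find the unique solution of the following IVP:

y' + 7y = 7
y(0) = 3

General solution: y = 1 + Ce^(-7x)
Applying y(0) = 3: C = 3 - 1 = 2
Particular solution: y = 1 + 2e^(-7x)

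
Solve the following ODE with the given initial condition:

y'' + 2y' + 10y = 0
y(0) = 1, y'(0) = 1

General solution: y = e^(-x)(C₁cos(3x) + C₂sin(3x))
Complex roots r = -1 ± 3i
Applying ICs: C₁ = 1, C₂ = 2/3
Particular solution: y = e^(-x)(cos(3x) + (2/3)sin(3x))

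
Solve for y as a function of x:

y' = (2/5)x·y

Separating variables and integrating:
ln|y| = x^2/5 + C

General solution: y = Ce^(x^2/5)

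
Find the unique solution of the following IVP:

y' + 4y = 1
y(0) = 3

General solution: y = 1/4 + Ce^(-4x)
Applying y(0) = 3: C = 3 - 1/4 = 11/4
Particular solution: y = 1/4 + (11/4)e^(-4x)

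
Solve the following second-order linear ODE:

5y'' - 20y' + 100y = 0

Characteristic equation: 5r² - 20r + 100 = 0
Divide by 5: r² - 4r + 20 = 0
Roots: r = 2 ± 4i (complex conjugates)
General solution: y = e^(2x)(C₁cos(4x) + C₂sin(4x))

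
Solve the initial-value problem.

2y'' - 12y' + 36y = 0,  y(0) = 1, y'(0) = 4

General solution: y = e^(3x)(C₁cos(3x) + C₂sin(3x))
Complex roots r = 3 ± 3i
Applying ICs: C₁ = 1, C₂ = 1/3
Particular solution: y = e^(3x)(cos(3x) + (1/3)sin(3x))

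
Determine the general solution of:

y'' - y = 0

Characteristic equation: r² - 1 = 0
Roots: r = 1, -1 (distinct real)
General solution: y = C₁e^x + C₂e^(-x)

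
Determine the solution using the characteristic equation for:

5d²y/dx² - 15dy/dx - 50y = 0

Characteristic equation: 5r² - 15r - 50 = 0
Divide by 5: r² - 3r - 10 = 0
Roots: r = 5, -2 (distinct real)
General solution: y = C₁e^(5x) + C₂e^(-2x)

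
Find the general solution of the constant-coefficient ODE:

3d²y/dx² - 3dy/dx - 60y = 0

Characteristic equation: 3r² - 3r - 60 = 0
Divide by 3: r² - r - 20 = 0
Roots: r = 5, -4 (distinct real)
General solution: y = C₁e^(5x) + C₂e^(-4x)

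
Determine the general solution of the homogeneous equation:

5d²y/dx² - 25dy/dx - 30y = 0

Characteristic equation: 5r² - 25r - 30 = 0
Divide by 5: r² - 5r - 6 = 0
Roots: r = 6, -1 (distinct real)
General solution: y = C₁e^(6x) + C₂e^(-x)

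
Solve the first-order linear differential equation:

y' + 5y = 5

Using integrating factor method:

General solution: y = 1 + Ce^(-5x)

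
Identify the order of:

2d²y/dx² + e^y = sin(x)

The order is 2 (highest derivative is of order 2).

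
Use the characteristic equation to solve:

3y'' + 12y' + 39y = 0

Characteristic equation: 3r² + 12r + 39 = 0
Divide by 3: r² + 4r + 13 = 0
Roots: r = -2 ± 3i (complex conjugates)
General solution: y = e^(-2x)(C₁cos(3x) + C₂sin(3x))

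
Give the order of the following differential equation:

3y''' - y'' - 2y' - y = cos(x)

The order is 3 (highest derivative is of order 3).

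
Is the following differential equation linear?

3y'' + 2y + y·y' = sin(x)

No. Nonlinear (product y·y')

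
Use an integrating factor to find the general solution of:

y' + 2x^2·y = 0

Using integrating factor method:

General solution: y = Ce^(-2x^3/3)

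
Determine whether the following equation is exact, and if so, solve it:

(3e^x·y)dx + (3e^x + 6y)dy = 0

Verify exactness: ∂M/∂y = ∂N/∂x ✓
Find F(x,y) such that ∂F/∂x = M, ∂F/∂y = N
Solution: 3e^x·y + 3y² = C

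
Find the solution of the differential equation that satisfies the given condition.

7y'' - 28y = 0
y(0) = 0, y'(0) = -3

General solution: y = C₁e^(2x) + C₂e^(-2x)
Applying ICs: C₁ = -3/4, C₂ = 3/4
Particular solution: y = -(3/4)e^(2x) + (3/4)e^(-2x)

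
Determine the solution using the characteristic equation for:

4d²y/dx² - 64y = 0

Characteristic equation: 4r² - 64 = 0
Divide by 4: r² - 16 = 0
Roots: r = 4, -4 (distinct real)
General solution: y = C₁e^(4x) + C₂e^(-4x)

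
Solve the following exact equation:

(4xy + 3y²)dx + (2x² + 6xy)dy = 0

Verify exactness: ∂M/∂y = ∂N/∂x ✓
Find F(x,y) such that ∂F/∂x = M, ∂F/∂y = N
Solution: 2x²y + 3xy² = C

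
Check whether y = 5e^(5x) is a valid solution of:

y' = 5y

Verification:
y = 5e^(5x)
y' = 25e^(5x)
5y = 25e^(5x)
y' = 5y ✓

Yes, it is a solution.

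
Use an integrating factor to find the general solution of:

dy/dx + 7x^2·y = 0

Using integrating factor method:

General solution: y = Ce^(-7x^3/3)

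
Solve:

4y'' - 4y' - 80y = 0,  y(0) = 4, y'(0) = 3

General solution: y = C₁e^(5x) + C₂e^(-4x)
Applying ICs: C₁ = 19/9, C₂ = 17/9
Particular solution: y = (19/9)e^(5x) + (17/9)e^(-4x)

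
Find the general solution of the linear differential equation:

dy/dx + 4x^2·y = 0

Using integrating factor method:

General solution: y = Ce^(-4x^3/3)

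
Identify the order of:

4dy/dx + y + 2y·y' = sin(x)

The order is 1 (highest derivative is of order 1).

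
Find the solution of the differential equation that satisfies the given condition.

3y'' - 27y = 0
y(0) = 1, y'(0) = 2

General solution: y = C₁e^(3x) + C₂e^(-3x)
Applying ICs: C₁ = 5/6, C₂ = 1/6
Particular solution: y = (5/6)e^(3x) + (1/6)e^(-3x)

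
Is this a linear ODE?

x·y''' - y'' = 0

Yes. Linear (y and its derivatives appear to the first power only, no products of y terms)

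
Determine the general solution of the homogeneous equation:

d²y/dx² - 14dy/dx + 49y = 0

Characteristic equation: r² - 14r + 49 = 0
Factored: (r - 7)² = 0
Repeated root: r = 7
General solution: y = (C₁ + C₂x)e^(7x)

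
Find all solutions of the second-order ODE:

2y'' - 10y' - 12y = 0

Characteristic equation: 2r² - 10r - 12 = 0
Divide by 2: r² - 5r - 6 = 0
Roots: r = 6, -1 (distinct real)
General solution: y = C₁e^(6x) + C₂e^(-x)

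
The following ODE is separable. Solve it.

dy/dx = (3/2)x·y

Separating variables and integrating:
ln|y| = 3x^2/4 + C

General solution: y = Ce^(3x^2/4)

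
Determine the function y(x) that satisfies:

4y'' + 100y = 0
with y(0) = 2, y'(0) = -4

General solution: y = C₁cos(5x) + C₂sin(5x)
Complex roots r = ±5i
Applying ICs: C₁ = 2, C₂ = -4/5
Particular solution: y = 2cos(5x) - (4/5)sin(5x)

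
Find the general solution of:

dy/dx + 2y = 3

Using integrating factor method:

General solution: y = 3/2 + Ce^(-2x)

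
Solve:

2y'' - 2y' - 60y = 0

Characteristic equation: 2r² - 2r - 60 = 0
Divide by 2: r² - r - 30 = 0
Roots: r = 6, -5 (distinct real)
General solution: y = C₁e^(6x) + C₂e^(-5x)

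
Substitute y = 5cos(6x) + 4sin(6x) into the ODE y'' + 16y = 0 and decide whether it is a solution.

Verification:
y'' = -180cos(6x) - 144sin(6x)
y'' + 16y ≠ 0 (frequency mismatch: got 36 instead of 16)

No, it is not a solution.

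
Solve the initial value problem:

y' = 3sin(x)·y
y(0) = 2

General solution: y = Ce^(-3cos(x))
Applying IC y(0) = 2:
Particular solution: y = 2e^(3(1-cos(x)))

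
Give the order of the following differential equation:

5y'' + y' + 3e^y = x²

The order is 2 (highest derivative is of order 2).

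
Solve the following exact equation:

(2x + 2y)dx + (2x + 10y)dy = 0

Verify exactness: ∂M/∂y = ∂N/∂x ✓
Find F(x,y) such that ∂F/∂x = M, ∂F/∂y = N
Solution: x² + 2xy + 5y² = C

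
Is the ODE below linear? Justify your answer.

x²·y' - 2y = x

Yes. Linear (y and its derivatives appear to the first power only, no products of y terms)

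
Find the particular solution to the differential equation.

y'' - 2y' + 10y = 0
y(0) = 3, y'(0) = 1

General solution: y = e^x(C₁cos(3x) + C₂sin(3x))
Complex roots r = 1 ± 3i
Applying ICs: C₁ = 3, C₂ = -2/3
Particular solution: y = e^x(3cos(3x) - (2/3)sin(3x))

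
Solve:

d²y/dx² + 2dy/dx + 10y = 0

Characteristic equation: r² + 2r + 10 = 0
Roots: r = -1 ± 3i (complex conjugates)
General solution: y = e^(-x)(C₁cos(3x) + C₂sin(3x))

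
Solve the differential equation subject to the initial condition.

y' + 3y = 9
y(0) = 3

General solution: y = 3 + Ce^(-3x)
Applying y(0) = 3: C = 3 - 3 = 0
Particular solution: y = 3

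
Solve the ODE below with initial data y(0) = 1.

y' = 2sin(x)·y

General solution: y = Ce^(-2cos(x))
Applying IC y(0) = 1:
Particular solution: y = e^(2(1-cos(x)))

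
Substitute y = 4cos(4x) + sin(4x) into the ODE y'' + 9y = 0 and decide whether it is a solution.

Verification:
y'' = -64cos(4x) - 16sin(4x)
y'' + 9y ≠ 0 (frequency mismatch: got 16 instead of 9)

No, it is not a solution.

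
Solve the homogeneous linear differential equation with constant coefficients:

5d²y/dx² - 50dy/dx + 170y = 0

Characteristic equation: 5r² - 50r + 170 = 0
Divide by 5: r² - 10r + 34 = 0
Roots: r = 5 ± 3i (complex conjugates)
General solution: y = e^(5x)(C₁cos(3x) + C₂sin(3x))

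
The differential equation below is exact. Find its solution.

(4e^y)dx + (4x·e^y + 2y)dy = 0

Verify exactness: ∂M/∂y = ∂N/∂x ✓
Find F(x,y) such that ∂F/∂x = M, ∂F/∂y = N
Solution: 4x·e^y + y² = C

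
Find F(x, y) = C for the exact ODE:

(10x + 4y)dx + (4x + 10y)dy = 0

Verify exactness: ∂M/∂y = ∂N/∂x ✓
Find F(x,y) such that ∂F/∂x = M, ∂F/∂y = N
Solution: 5x² + 4xy + 5y² = C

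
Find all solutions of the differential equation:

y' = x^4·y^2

Separating variables and integrating:
-1/y = x^5/5 + C

General solution: y^-1 = (-1/5)x^5 + C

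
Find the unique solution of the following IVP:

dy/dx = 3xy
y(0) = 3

General solution: y = Ce^(3x²/2)
Applying IC y(0) = 3:
Particular solution: y = 3e^(3x²/2)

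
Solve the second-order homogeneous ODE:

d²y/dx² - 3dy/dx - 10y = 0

Characteristic equation: r² - 3r - 10 = 0
Roots: r = 5, -2 (distinct real)
General solution: y = C₁e^(5x) + C₂e^(-2x)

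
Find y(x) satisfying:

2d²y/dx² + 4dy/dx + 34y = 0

Characteristic equation: 2r² + 4r + 34 = 0
Divide by 2: r² + 2r + 17 = 0
Roots: r = -1 ± 4i (complex conjugates)
General solution: y = e^(-x)(C₁cos(4x) + C₂sin(4x))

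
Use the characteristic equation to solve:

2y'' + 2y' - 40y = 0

Characteristic equation: 2r² + 2r - 40 = 0
Divide by 2: r² + r - 20 = 0
Roots: r = 4, -5 (distinct real)
General solution: y = C₁e^(4x) + C₂e^(-5x)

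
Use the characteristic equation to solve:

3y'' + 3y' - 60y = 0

Characteristic equation: 3r² + 3r - 60 = 0
Divide by 3: r² + r - 20 = 0
Roots: r = 4, -5 (distinct real)
General solution: y = C₁e^(4x) + C₂e^(-5x)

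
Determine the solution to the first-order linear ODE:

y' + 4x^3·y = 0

Using integrating factor method:

General solution: y = Ce^(-x^4)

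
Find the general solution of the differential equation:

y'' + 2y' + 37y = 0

Characteristic equation: r² + 2r + 37 = 0
Roots: r = -1 ± 6i (complex conjugates)
General solution: y = e^(-x)(C₁cos(6x) + C₂sin(6x))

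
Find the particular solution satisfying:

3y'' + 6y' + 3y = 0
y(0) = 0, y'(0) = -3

General solution: y = (C₁ + C₂x)e^(-x)
Repeated root r = -1
Applying ICs: C₁ = 0, C₂ = -3
Particular solution: y = -3xe^(-x)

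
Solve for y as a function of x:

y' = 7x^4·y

Separating variables and integrating:
ln|y| = 7x^5/5 + C

General solution: y = Ce^(7x^5/5)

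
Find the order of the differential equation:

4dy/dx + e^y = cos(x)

The order is 1 (highest derivative is of order 1).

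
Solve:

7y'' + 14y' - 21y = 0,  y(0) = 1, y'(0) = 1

General solution: y = C₁e^x + C₂e^(-3x)
Applying ICs: C₁ = 1, C₂ = 0
Particular solution: y = e^x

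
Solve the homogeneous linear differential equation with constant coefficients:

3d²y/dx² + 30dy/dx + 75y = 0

Characteristic equation: 3r² + 30r + 75 = 0
Divide by 3: r² + 10r + 25 = 0
Factored: (r + 5)² = 0
Repeated root: r = -5
General solution: y = (C₁ + C₂x)e^(-5x)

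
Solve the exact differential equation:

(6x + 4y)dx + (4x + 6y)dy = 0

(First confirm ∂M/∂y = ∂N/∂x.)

Verify exactness: ∂M/∂y = ∂N/∂x ✓
Find F(x,y) such that ∂F/∂x = M, ∂F/∂y = N
Solution: 3x² + 4xy + 3y² = C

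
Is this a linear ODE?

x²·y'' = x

Yes. Linear (y and its derivatives appear to the first power only, no products of y terms)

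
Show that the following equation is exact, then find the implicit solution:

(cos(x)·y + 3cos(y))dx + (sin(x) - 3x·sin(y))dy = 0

Verify exactness: ∂M/∂y = ∂N/∂x ✓
Find F(x,y) such that ∂F/∂x = M, ∂F/∂y = N
Solution: sin(x)·y + 3x·cos(y) = C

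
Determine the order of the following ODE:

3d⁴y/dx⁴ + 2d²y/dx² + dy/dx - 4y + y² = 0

The order is 4 (highest derivative is of order 4).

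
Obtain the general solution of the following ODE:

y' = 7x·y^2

Separating variables and integrating:
-1/y = 7x^2/2 + C

General solution: y^-1 = (-7/2)x^2 + C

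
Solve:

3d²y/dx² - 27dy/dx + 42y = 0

Characteristic equation: 3r² - 27r + 42 = 0
Divide by 3: r² - 9r + 14 = 0
Roots: r = 7, 2 (distinct real)
General solution: y = C₁e^(7x) + C₂e^(2x)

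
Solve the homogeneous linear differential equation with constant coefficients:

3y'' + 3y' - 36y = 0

Characteristic equation: 3r² + 3r - 36 = 0
Divide by 3: r² + r - 12 = 0
Roots: r = 3, -4 (distinct real)
General solution: y = C₁e^(3x) + C₂e^(-4x)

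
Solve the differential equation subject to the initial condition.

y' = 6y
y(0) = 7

General solution: y = Ce^(6x)
Applying IC y(0) = 7:
Particular solution: y = 7e^(6x)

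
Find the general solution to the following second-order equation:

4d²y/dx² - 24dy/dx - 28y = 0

Characteristic equation: 4r² - 24r - 28 = 0
Divide by 4: r² - 6r - 7 = 0
Roots: r = 7, -1 (distinct real)
General solution: y = C₁e^(7x) + C₂e^(-x)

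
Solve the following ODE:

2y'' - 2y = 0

Characteristic equation: 2r² - 2 = 0
Divide by 2: r² - 1 = 0
Roots: r = 1, -1 (distinct real)
General solution: y = C₁e^x + C₂e^(-x)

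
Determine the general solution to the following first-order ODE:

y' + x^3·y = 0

Using integrating factor method:

General solution: y = Ce^(-x^4/4)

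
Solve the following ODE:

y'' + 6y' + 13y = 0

Characteristic equation: r² + 6r + 13 = 0
Roots: r = -3 ± 2i (complex conjugates)
General solution: y = e^(-3x)(C₁cos(2x) + C₂sin(2x))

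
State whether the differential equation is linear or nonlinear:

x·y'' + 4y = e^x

Linear (y and its derivatives appear to the first power only, no products of y terms)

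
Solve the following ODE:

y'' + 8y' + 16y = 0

Characteristic equation: r² + 8r + 16 = 0
Factored: (r + 4)² = 0
Repeated root: r = -4
General solution: y = (C₁ + C₂x)e^(-4x)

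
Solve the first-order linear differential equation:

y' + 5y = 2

Using integrating factor method:

General solution: y = 2/5 + Ce^(-5x)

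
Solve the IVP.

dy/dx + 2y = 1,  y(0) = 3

General solution: y = 1/2 + Ce^(-2x)
Applying y(0) = 3: C = 3 - 1/2 = 5/2
Particular solution: y = 1/2 + (5/2)e^(-2x)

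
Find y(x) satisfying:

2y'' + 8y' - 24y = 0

Characteristic equation: 2r² + 8r - 24 = 0
Divide by 2: r² + 4r - 12 = 0
Roots: r = 2, -6 (distinct real)
General solution: y = C₁e^(2x) + C₂e^(-6x)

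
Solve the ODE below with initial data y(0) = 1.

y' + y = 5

General solution: y = 5 + Ce^(-x)
Applying y(0) = 1: C = 1 - 5 = -4
Particular solution: y = 5 - 4e^(-x)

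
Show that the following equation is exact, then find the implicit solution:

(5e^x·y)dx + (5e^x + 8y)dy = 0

Verify exactness: ∂M/∂y = ∂N/∂x ✓
Find F(x,y) such that ∂F/∂x = M, ∂F/∂y = N
Solution: 5e^x·y + 4y² = C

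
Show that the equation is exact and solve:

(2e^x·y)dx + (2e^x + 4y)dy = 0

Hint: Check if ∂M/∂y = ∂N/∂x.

Verify exactness: ∂M/∂y = ∂N/∂x ✓
Find F(x,y) such that ∂F/∂x = M, ∂F/∂y = N
Solution: 2e^x·y + 2y² = C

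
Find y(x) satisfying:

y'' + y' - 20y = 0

Characteristic equation: r² + r - 20 = 0
Roots: r = 4, -5 (distinct real)
General solution: y = C₁e^(4x) + C₂e^(-5x)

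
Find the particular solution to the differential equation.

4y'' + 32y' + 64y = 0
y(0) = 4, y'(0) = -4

General solution: y = (C₁ + C₂x)e^(-4x)
Repeated root r = -4
Applying ICs: C₁ = 4, C₂ = 12
Particular solution: y = (4 + 12x)e^(-4x)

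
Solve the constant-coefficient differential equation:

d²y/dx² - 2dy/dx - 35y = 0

Characteristic equation: r² - 2r - 35 = 0
Roots: r = 7, -5 (distinct real)
General solution: y = C₁e^(7x) + C₂e^(-5x)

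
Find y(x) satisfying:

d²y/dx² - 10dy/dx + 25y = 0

Characteristic equation: r² - 10r + 25 = 0
Factored: (r - 5)² = 0
Repeated root: r = 5
General solution: y = (C₁ + C₂x)e^(5x)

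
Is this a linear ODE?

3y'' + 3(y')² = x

No. Nonlinear ((y')² term)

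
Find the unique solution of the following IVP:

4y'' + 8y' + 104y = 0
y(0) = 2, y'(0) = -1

General solution: y = e^(-x)(C₁cos(5x) + C₂sin(5x))
Complex roots r = -1 ± 5i
Applying ICs: C₁ = 2, C₂ = 1/5
Particular solution: y = e^(-x)(2cos(5x) + (1/5)sin(5x))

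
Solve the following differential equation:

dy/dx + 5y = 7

Using integrating factor method:

General solution: y = 7/5 + Ce^(-5x)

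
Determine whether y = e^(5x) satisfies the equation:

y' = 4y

Verification:
y = e^(5x)
y' = 5e^(5x)
But 4y = 4e^(5x)
y' ≠ 4y — the derivative does not match

No, it is not a solution.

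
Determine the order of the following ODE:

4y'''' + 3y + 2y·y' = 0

The order is 4 (highest derivative is of order 4).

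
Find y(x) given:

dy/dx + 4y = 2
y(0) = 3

General solution: y = 1/2 + Ce^(-4x)
Applying y(0) = 3: C = 3 - 1/2 = 5/2
Particular solution: y = 1/2 + (5/2)e^(-4x)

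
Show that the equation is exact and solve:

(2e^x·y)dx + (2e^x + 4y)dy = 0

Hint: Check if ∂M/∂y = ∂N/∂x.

Verify exactness: ∂M/∂y = ∂N/∂x ✓
Find F(x,y) such that ∂F/∂x = M, ∂F/∂y = N
Solution: 2e^x·y + 2y² = C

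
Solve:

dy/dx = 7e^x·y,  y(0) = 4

General solution: y = Ce^(7e^x)
Applying IC y(0) = 4:
Particular solution: y = 4e^(7(e^x - 1))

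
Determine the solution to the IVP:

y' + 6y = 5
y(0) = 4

General solution: y = 5/6 + Ce^(-6x)
Applying y(0) = 4: C = 4 - 5/6 = 19/6
Particular solution: y = 5/6 + (19/6)e^(-6x)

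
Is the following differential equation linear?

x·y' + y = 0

Yes. Linear (y and its derivatives appear to the first power only, no products of y terms)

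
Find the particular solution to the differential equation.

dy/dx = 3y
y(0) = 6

General solution: y = Ce^(3x)
Applying IC y(0) = 6:
Particular solution: y = 6e^(3x)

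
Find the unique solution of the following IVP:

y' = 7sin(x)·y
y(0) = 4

General solution: y = Ce^(-7cos(x))
Applying IC y(0) = 4:
Particular solution: y = 4e^(7(1-cos(x)))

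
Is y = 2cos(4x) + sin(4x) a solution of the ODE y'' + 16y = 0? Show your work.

Verification:
y'' = -32cos(4x) - 16sin(4x)
y'' + 16y = 0 ✓

Yes, it is a solution.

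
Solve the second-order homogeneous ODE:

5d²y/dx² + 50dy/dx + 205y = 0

Characteristic equation: 5r² + 50r + 205 = 0
Divide by 5: r² + 10r + 41 = 0
Roots: r = -5 ± 4i (complex conjugates)
General solution: y = e^(-5x)(C₁cos(4x) + C₂sin(4x))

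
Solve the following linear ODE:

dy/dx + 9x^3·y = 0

Using integrating factor method:

General solution: y = Ce^(-9x^4/4)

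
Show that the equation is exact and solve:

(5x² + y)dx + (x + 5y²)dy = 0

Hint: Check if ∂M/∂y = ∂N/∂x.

Verify exactness: ∂M/∂y = ∂N/∂x ✓
Find F(x,y) such that ∂F/∂x = M, ∂F/∂y = N
Solution: 5x³/3 + xy + 5y³/3 = C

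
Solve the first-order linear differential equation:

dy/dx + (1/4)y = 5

Using integrating factor method:

General solution: y = 20 + Ce^(-x/4)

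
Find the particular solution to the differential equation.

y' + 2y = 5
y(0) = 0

General solution: y = 5/2 + Ce^(-2x)
Applying y(0) = 0: C = 0 - 5/2 = -5/2
Particular solution: y = 5/2 - (5/2)e^(-2x)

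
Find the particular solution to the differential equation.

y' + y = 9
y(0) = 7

General solution: y = 9 + Ce^(-x)
Applying y(0) = 7: C = 7 - 9 = -2
Particular solution: y = 9 - 2e^(-x)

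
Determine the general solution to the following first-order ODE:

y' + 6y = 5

Using integrating factor method:

General solution: y = 5/6 + Ce^(-6x)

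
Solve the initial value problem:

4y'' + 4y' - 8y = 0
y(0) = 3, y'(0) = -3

General solution: y = C₁e^x + C₂e^(-2x)
Applying ICs: C₁ = 1, C₂ = 2
Particular solution: y = e^x + 2e^(-2x)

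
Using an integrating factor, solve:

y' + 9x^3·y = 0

Using integrating factor method:

General solution: y = Ce^(-9x^4/4)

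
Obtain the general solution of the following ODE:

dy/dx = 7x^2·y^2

Separating variables and integrating:
-1/y = 7x^3/3 + C

General solution: y^-1 = (-7/3)x^3 + C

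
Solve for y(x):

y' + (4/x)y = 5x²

Using integrating factor method:

General solution: y = (5/7)x^3 + Cx^(-4)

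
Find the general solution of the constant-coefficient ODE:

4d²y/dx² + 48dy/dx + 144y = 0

Characteristic equation: 4r² + 48r + 144 = 0
Divide by 4: r² + 12r + 36 = 0
Factored: (r + 6)² = 0
Repeated root: r = -6
General solution: y = (C₁ + C₂x)e^(-6x)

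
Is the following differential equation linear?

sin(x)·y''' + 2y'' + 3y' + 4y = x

Yes. Linear (y and its derivatives appear to the first power only, no products of y terms)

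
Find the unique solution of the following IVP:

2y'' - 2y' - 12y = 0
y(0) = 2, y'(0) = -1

General solution: y = C₁e^(3x) + C₂e^(-2x)
Applying ICs: C₁ = 3/5, C₂ = 7/5
Particular solution: y = (3/5)e^(3x) + (7/5)e^(-2x)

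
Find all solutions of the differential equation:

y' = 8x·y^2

Separating variables and integrating:
-1/y = 4x^2 + C

General solution: y^-1 = -4x^2 + C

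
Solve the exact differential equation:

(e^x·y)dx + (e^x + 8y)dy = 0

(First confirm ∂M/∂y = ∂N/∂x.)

Verify exactness: ∂M/∂y = ∂N/∂x ✓
Find F(x,y) such that ∂F/∂x = M, ∂F/∂y = N
Solution: e^x·y + 4y² = C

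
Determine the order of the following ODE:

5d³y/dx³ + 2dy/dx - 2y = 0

The order is 3 (highest derivative is of order 3).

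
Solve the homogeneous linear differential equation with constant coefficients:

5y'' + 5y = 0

Characteristic equation: 5r² + 5 = 0
Divide by 5: r² + 1 = 0
Roots: r = ±i (complex conjugates)
General solution: y = C₁cos(x) + C₂sin(x)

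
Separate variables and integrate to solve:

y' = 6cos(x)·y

Separating variables and integrating:
ln|y| = 6sin(x) + C

General solution: y = Ce^(6sin(x))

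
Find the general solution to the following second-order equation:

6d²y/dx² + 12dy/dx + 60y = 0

Characteristic equation: 6r² + 12r + 60 = 0
Divide by 6: r² + 2r + 10 = 0
Roots: r = -1 ± 3i (complex conjugates)
General solution: y = e^(-x)(C₁cos(3x) + C₂sin(3x))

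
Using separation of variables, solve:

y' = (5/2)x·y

Separating variables and integrating:
ln|y| = 5x^2/4 + C

General solution: y = Ce^(5x^2/4)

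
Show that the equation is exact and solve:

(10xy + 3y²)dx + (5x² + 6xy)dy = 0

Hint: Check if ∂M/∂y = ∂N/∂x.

Verify exactness: ∂M/∂y = ∂N/∂x ✓
Find F(x,y) such that ∂F/∂x = M, ∂F/∂y = N
Solution: 5x²y + 3xy² = C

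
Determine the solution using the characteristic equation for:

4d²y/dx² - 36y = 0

Characteristic equation: 4r² - 36 = 0
Divide by 4: r² - 9 = 0
Roots: r = 3, -3 (distinct real)
General solution: y = C₁e^(3x) + C₂e^(-3x)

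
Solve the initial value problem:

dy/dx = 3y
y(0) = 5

General solution: y = Ce^(3x)
Applying IC y(0) = 5:
Particular solution: y = 5e^(3x)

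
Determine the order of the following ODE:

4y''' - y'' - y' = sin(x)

The order is 3 (highest derivative is of order 3).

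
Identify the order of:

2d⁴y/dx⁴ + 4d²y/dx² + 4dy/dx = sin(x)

The order is 4 (highest derivative is of order 4).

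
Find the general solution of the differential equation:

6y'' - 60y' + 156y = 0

Characteristic equation: 6r² - 60r + 156 = 0
Divide by 6: r² - 10r + 26 = 0
Roots: r = 5 ± i (complex conjugates)
General solution: y = e^(5x)(C₁cos(x) + C₂sin(x))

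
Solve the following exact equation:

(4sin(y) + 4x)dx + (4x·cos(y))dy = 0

Verify exactness: ∂M/∂y = ∂N/∂x ✓
Find F(x,y) such that ∂F/∂x = M, ∂F/∂y = N
Solution: 4x·sin(y) + 2x² = C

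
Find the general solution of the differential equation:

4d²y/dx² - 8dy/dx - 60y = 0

Characteristic equation: 4r² - 8r - 60 = 0
Divide by 4: r² - 2r - 15 = 0
Roots: r = 5, -3 (distinct real)
General solution: y = C₁e^(5x) + C₂e^(-3x)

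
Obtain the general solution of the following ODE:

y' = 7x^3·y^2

Separating variables and integrating:
-1/y = 7x^4/4 + C

General solution: y^-1 = (-7/4)x^4 + C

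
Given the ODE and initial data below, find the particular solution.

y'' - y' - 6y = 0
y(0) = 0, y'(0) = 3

General solution: y = C₁e^(3x) + C₂e^(-2x)
Applying ICs: C₁ = 3/5, C₂ = -3/5
Particular solution: y = (3/5)e^(3x) - (3/5)e^(-2x)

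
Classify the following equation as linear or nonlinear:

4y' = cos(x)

Linear (y and its derivatives appear to the first power only, no products of y terms)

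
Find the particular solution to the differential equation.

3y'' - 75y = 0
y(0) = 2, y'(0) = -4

General solution: y = C₁e^(5x) + C₂e^(-5x)
Applying ICs: C₁ = 3/5, C₂ = 7/5
Particular solution: y = (3/5)e^(5x) + (7/5)e^(-5x)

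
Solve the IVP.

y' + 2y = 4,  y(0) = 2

General solution: y = 2 + Ce^(-2x)
Applying y(0) = 2: C = 2 - 2 = 0
Particular solution: y = 2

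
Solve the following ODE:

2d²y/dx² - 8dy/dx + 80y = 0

Characteristic equation: 2r² - 8r + 80 = 0
Divide by 2: r² - 4r + 40 = 0
Roots: r = 2 ± 6i (complex conjugates)
General solution: y = e^(2x)(C₁cos(6x) + C₂sin(6x))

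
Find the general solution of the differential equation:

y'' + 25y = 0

Characteristic equation: r² + 25 = 0
Roots: r = ±5i (complex conjugates)
General solution: y = C₁cos(5x) + C₂sin(5x)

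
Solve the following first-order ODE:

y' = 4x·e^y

Separating variables and integrating:
-e^(-y) = 2x² + C

General solution: y = -ln(C - 2x²)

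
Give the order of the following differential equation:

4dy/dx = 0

The order is 1 (highest derivative is of order 1).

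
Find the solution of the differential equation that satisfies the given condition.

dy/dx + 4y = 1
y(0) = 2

General solution: y = 1/4 + Ce^(-4x)
Applying y(0) = 2: C = 2 - 1/4 = 7/4
Particular solution: y = 1/4 + (7/4)e^(-4x)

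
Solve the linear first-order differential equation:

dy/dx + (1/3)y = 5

Using integrating factor method:

General solution: y = 15 + Ce^(-x/3)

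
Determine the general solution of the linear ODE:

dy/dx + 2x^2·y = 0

Using integrating factor method:

General solution: y = Ce^(-2x^3/3)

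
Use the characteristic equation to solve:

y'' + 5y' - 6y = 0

Characteristic equation: r² + 5r - 6 = 0
Roots: r = 1, -6 (distinct real)
General solution: y = C₁e^x + C₂e^(-6x)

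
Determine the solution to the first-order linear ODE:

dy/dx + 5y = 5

Using integrating factor method:

General solution: y = 1 + Ce^(-5x)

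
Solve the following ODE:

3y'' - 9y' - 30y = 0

Characteristic equation: 3r² - 9r - 30 = 0
Divide by 3: r² - 3r - 10 = 0
Roots: r = 5, -2 (distinct real)
General solution: y = C₁e^(5x) + C₂e^(-2x)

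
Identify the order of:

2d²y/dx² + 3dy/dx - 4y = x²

The order is 2 (highest derivative is of order 2).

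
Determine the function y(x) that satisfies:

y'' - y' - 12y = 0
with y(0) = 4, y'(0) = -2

General solution: y = C₁e^(4x) + C₂e^(-3x)
Applying ICs: C₁ = 10/7, C₂ = 18/7
Particular solution: y = (10/7)e^(4x) + (18/7)e^(-3x)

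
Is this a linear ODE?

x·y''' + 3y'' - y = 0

Yes. Linear (y and its derivatives appear to the first power only, no products of y terms)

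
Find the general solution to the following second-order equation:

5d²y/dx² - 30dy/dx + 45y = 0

Characteristic equation: 5r² - 30r + 45 = 0
Divide by 5: r² - 6r + 9 = 0
Factored: (r - 3)² = 0
Repeated root: r = 3
General solution: y = (C₁ + C₂x)e^(3x)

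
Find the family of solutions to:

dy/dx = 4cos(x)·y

Separating variables and integrating:
ln|y| = 4sin(x) + C

General solution: y = Ce^(4sin(x))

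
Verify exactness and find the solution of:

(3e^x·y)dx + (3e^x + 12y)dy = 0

Verify exactness: ∂M/∂y = ∂N/∂x ✓
Find F(x,y) such that ∂F/∂x = M, ∂F/∂y = N
Solution: 3e^x·y + 6y² = C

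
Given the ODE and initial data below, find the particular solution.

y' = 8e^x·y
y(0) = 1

General solution: y = Ce^(8e^x)
Applying IC y(0) = 1:
Particular solution: y = e^(8(e^x - 1))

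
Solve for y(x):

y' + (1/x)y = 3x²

Using integrating factor method:

General solution: y = (3/4)x^3 + C/x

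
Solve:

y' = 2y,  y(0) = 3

General solution: y = Ce^(2x)
Applying IC y(0) = 3:
Particular solution: y = 3e^(2x)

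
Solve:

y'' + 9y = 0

Characteristic equation: r² + 9 = 0
Roots: r = ±3i (complex conjugates)
General solution: y = C₁cos(3x) + C₂sin(3x)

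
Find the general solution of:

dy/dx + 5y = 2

Using integrating factor method:

General solution: y = 2/5 + Ce^(-5x)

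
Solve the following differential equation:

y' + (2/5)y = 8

Using integrating factor method:

General solution: y = 20 + Ce^(-2x/5)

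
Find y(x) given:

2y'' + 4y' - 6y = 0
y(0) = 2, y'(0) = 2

General solution: y = C₁e^x + C₂e^(-3x)
Applying ICs: C₁ = 2, C₂ = 0
Particular solution: y = 2e^x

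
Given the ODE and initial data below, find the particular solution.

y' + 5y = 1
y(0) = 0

General solution: y = 1/5 + Ce^(-5x)
Applying y(0) = 0: C = 0 - 1/5 = -1/5
Particular solution: y = 1/5 - (1/5)e^(-5x)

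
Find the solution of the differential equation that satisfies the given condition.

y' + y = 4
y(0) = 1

General solution: y = 4 + Ce^(-x)
Applying y(0) = 1: C = 1 - 4 = -3
Particular solution: y = 4 - 3e^(-x)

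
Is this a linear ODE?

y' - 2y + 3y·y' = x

No. Nonlinear (product y·y')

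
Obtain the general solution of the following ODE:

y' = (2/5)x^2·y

Separating variables and integrating:
ln|y| = 2x^3/15 + C

General solution: y = Ce^(2x^3/15)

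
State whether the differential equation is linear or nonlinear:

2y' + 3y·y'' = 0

Nonlinear (y·y'' term)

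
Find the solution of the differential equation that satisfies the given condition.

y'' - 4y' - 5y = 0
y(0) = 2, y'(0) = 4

General solution: y = C₁e^(5x) + C₂e^(-x)
Applying ICs: C₁ = 1, C₂ = 1
Particular solution: y = e^(5x) + e^(-x)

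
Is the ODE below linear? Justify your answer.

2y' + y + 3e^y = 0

No. Nonlinear (e^y is nonlinear in y)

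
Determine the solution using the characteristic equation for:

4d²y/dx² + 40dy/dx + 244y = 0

Characteristic equation: 4r² + 40r + 244 = 0
Divide by 4: r² + 10r + 61 = 0
Roots: r = -5 ± 6i (complex conjugates)
General solution: y = e^(-5x)(C₁cos(6x) + C₂sin(6x))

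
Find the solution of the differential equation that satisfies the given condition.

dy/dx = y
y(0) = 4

General solution: y = Ce^x
Applying IC y(0) = 4:
Particular solution: y = 4e^x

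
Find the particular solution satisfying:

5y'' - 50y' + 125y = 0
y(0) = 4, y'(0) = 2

General solution: y = (C₁ + C₂x)e^(5x)
Repeated root r = 5
Applying ICs: C₁ = 4, C₂ = -18
Particular solution: y = (4 - 18x)e^(5x)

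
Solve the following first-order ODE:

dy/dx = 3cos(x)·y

Separating variables and integrating:
ln|y| = 3sin(x) + C

General solution: y = Ce^(3sin(x))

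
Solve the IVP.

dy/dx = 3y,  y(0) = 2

General solution: y = Ce^(3x)
Applying IC y(0) = 2:
Particular solution: y = 2e^(3x)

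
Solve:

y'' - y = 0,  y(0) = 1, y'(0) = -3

General solution: y = C₁e^x + C₂e^(-x)
Applying ICs: C₁ = -1, C₂ = 2
Particular solution: y = -e^x + 2e^(-x)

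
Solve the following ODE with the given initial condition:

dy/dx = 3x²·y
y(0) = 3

General solution: y = Ce^(x³)
Applying IC y(0) = 3:
Particular solution: y = 3e^(x³)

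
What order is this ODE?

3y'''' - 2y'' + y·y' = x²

The order is 4 (highest derivative is of order 4).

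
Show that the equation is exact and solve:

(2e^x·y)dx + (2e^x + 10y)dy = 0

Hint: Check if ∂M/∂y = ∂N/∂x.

Verify exactness: ∂M/∂y = ∂N/∂x ✓
Find F(x,y) such that ∂F/∂x = M, ∂F/∂y = N
Solution: 2e^x·y + 5y² = C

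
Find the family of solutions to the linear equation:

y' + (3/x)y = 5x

Using integrating factor method:

General solution: y = x^2 + Cx^(-3)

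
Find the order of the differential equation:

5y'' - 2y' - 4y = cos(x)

The order is 2 (highest derivative is of order 2).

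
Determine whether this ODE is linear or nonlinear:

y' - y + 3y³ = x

Nonlinear (y³ term)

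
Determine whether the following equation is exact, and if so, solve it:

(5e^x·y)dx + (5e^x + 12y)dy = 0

Verify exactness: ∂M/∂y = ∂N/∂x ✓
Find F(x,y) such that ∂F/∂x = M, ∂F/∂y = N
Solution: 5e^x·y + 6y² = C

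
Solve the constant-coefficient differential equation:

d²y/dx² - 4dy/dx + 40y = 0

Characteristic equation: r² - 4r + 40 = 0
Roots: r = 2 ± 6i (complex conjugates)
General solution: y = e^(2x)(C₁cos(6x) + C₂sin(6x))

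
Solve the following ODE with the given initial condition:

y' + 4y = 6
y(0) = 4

General solution: y = 3/2 + Ce^(-4x)
Applying y(0) = 4: C = 4 - 3/2 = 5/2
Particular solution: y = 3/2 + (5/2)e^(-4x)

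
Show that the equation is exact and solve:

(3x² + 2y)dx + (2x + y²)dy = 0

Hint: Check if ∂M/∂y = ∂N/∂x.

Verify exactness: ∂M/∂y = ∂N/∂x ✓
Find F(x,y) such that ∂F/∂x = M, ∂F/∂y = N
Solution: x³ + 2xy + y³/3 = C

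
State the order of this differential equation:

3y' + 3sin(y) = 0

The order is 1 (highest derivative is of order 1).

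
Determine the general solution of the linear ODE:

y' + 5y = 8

Using integrating factor method:

General solution: y = 8/5 + Ce^(-5x)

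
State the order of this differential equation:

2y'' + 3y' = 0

The order is 2 (highest derivative is of order 2).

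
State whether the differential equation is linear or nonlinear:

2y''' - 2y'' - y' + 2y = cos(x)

Linear (y and its derivatives appear to the first power only, no products of y terms)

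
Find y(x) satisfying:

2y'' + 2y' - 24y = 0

Characteristic equation: 2r² + 2r - 24 = 0
Divide by 2: r² + r - 12 = 0
Roots: r = 3, -4 (distinct real)
General solution: y = C₁e^(3x) + C₂e^(-4x)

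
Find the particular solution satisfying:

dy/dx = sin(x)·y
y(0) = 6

General solution: y = Ce^(-cos(x))
Applying IC y(0) = 6:
Particular solution: y = 6e^(1-cos(x))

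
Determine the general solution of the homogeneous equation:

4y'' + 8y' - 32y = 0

Characteristic equation: 4r² + 8r - 32 = 0
Divide by 4: r² + 2r - 8 = 0
Roots: r = 2, -4 (distinct real)
General solution: y = C₁e^(2x) + C₂e^(-4x)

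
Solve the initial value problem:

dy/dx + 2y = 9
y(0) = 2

General solution: y = 9/2 + Ce^(-2x)
Applying y(0) = 2: C = 2 - 9/2 = -5/2
Particular solution: y = 9/2 - (5/2)e^(-2x)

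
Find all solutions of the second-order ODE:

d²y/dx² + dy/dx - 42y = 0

Characteristic equation: r² + r - 42 = 0
Roots: r = 6, -7 (distinct real)
General solution: y = C₁e^(6x) + C₂e^(-7x)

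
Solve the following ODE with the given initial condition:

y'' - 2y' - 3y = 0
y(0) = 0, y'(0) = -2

General solution: y = C₁e^(3x) + C₂e^(-x)
Applying ICs: C₁ = -1/2, C₂ = 1/2
Particular solution: y = -(1/2)e^(3x) + (1/2)e^(-x)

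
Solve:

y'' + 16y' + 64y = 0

Characteristic equation: r² + 16r + 64 = 0
Factored: (r + 8)² = 0
Repeated root: r = -8
General solution: y = (C₁ + C₂x)e^(-8x)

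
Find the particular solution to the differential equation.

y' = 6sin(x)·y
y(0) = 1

General solution: y = Ce^(-6cos(x))
Applying IC y(0) = 1:
Particular solution: y = e^(6(1-cos(x)))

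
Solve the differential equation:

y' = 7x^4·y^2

Separating variables and integrating:
-1/y = 7x^5/5 + C

General solution: y^-1 = (-7/5)x^5 + C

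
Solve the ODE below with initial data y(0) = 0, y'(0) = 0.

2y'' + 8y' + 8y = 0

General solution: y = (C₁ + C₂x)e^(-2x)
Repeated root r = -2
Applying ICs: C₁ = 0, C₂ = 0
Particular solution: y = 0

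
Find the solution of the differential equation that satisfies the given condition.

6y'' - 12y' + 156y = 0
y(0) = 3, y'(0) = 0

General solution: y = e^x(C₁cos(5x) + C₂sin(5x))
Complex roots r = 1 ± 5i
Applying ICs: C₁ = 3, C₂ = -3/5
Particular solution: y = e^x(3cos(5x) - (3/5)sin(5x))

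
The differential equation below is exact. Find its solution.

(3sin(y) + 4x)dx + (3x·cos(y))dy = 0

Verify exactness: ∂M/∂y = ∂N/∂x ✓
Find F(x,y) such that ∂F/∂x = M, ∂F/∂y = N
Solution: 3x·sin(y) + 2x² = C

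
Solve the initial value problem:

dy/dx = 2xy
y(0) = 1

General solution: y = Ce^(x²)
Applying IC y(0) = 1:
Particular solution: y = e^(x²)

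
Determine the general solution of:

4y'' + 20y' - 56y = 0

Characteristic equation: 4r² + 20r - 56 = 0
Divide by 4: r² + 5r - 14 = 0
Roots: r = 2, -7 (distinct real)
General solution: y = C₁e^(2x) + C₂e^(-7x)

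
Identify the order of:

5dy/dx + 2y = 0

The order is 1 (highest derivative is of order 1).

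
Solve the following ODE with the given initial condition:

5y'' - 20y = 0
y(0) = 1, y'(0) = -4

General solution: y = C₁e^(2x) + C₂e^(-2x)
Applying ICs: C₁ = -1/2, C₂ = 3/2
Particular solution: y = -(1/2)e^(2x) + (3/2)e^(-2x)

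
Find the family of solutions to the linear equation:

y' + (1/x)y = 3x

Using integrating factor method:

General solution: y = x^2 + C/x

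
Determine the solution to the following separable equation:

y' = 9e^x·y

Separating variables and integrating:
ln|y| = 9e^x + C

General solution: y = Ce^(9e^x)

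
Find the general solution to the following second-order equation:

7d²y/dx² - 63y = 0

Characteristic equation: 7r² - 63 = 0
Divide by 7: r² - 9 = 0
Roots: r = 3, -3 (distinct real)
General solution: y = C₁e^(3x) + C₂e^(-3x)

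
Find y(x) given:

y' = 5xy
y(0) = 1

General solution: y = Ce^(5x²/2)
Applying IC y(0) = 1:
Particular solution: y = e^(5x²/2)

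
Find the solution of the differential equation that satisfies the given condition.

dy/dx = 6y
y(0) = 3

General solution: y = Ce^(6x)
Applying IC y(0) = 3:
Particular solution: y = 3e^(6x)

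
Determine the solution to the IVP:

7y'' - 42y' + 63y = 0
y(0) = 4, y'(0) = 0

General solution: y = (C₁ + C₂x)e^(3x)
Repeated root r = 3
Applying ICs: C₁ = 4, C₂ = -12
Particular solution: y = (4 - 12x)e^(3x)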